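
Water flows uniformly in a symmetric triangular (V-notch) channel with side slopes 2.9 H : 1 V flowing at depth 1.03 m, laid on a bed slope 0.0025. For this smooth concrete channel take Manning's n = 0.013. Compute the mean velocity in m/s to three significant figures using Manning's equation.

2.38 m/s

A = z·y² = 2.9×1.03² = 3.077 m²
P = 2y√(1+z²) = 2×1.03×√(1+2.9²) = 6.319 m
R = A/P = 3.077/6.319 = 0.4869 m
Q = (1/n)·A·R^(2/3)·S^(1/2) = (1/0.013) × 3.077 × 0.4869^(2/3) × 0.0025^(1/2) = 7.323 m³/s
V = Q/A = 7.323/3.077 = 2.380 m/s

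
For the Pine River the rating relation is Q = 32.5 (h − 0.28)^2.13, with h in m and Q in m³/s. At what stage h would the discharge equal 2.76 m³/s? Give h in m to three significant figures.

0.594 m

h − h₀ = (Q/C)^(1/b) = (2.76/32.5)^(1/2.13) = 0.3142 m
h = 0.28 + 0.3142 = 0.5942 m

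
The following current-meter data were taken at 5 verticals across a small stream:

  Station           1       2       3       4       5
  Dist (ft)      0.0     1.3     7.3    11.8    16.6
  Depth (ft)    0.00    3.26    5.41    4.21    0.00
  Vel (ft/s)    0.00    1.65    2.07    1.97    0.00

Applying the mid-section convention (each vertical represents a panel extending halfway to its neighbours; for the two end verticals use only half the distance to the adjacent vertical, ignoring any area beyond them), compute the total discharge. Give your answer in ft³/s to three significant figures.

w_2 = (7.3 − 0.0)/2 = 3.65 ft; q_2 = 1.65 × 3.26 × 3.65 = 19.63 ft³/s
w_3 = (11.8 − 1.3)/2 = 5.25 ft; q_3 = 2.07 × 5.41 × 5.25 = 58.79 ft³/s
w_4 = (16.6 − 7.3)/2 = 4.65 ft; q_4 = 1.97 × 4.21 × 4.65 = 38.57 ft³/s
Stations 1, 5 contribute zero (depth or velocity is 0).
Q = Σ qᵢ = 117.0 ft³/s

117 ft³/s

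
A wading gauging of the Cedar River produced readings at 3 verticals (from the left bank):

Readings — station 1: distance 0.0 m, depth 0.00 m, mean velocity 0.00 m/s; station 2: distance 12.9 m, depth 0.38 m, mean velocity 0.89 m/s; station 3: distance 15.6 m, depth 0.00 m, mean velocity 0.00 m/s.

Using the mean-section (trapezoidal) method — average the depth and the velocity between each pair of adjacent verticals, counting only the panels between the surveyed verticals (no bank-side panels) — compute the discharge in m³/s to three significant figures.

Panel 1-2: Δb = 12.9 m, d̄ = (0.00+0.38)/2 = 0.19, v̄ = (0.00+0.89)/2 = 0.445 → q = 12.9×0.19×0.445 = 1.091 m³/s
Panel 2-3: Δb = 2.7 m, d̄ = (0.38+0.00)/2 = 0.19, v̄ = (0.89+0.00)/2 = 0.445 → q = 2.7×0.19×0.445 = 0.2283 m³/s
Q = Σ q = 1.319 m³/s

1.32 m³/s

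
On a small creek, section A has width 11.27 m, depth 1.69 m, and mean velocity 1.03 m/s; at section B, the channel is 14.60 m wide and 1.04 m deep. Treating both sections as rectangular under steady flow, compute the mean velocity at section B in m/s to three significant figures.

1.29 m/s

Q = A₁V₁ = (11.27×1.69) × 1.03 = 19.62 m³/s
A₂ = 14.60 × 1.04 = 15.18 m²
V₂ = Q/A₂ = 19.62/15.18 = 1.292 m/s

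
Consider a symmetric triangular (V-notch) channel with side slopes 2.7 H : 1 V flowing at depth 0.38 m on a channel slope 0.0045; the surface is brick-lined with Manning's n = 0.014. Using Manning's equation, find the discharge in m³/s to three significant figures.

A = z·y² = 2.7×0.38² = 0.3899 m²
P = 2y√(1+z²) = 2×0.38×√(1+2.7²) = 2.188 m
R = A/P = 0.3899/2.188 = 0.1782 m
Q = (1/n)·A·R^(2/3)·S^(1/2) = (1/0.014) × 0.3899 × 0.1782^(2/3) × 0.0045^(1/2) = 0.5915 m³/s

0.592 m³/s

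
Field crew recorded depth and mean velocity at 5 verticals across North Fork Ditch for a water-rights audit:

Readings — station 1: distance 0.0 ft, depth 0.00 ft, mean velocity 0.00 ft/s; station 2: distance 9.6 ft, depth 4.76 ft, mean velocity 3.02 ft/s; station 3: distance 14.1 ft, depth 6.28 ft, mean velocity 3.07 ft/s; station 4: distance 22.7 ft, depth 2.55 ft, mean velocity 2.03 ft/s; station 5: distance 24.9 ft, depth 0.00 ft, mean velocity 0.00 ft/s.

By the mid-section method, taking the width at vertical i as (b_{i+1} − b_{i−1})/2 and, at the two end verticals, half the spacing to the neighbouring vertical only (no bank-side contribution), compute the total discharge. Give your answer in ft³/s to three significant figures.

256 ft³/s

w_2 = (14.1 − 0.0)/2 = 7.05 ft; q_2 = 3.02 × 4.76 × 7.05 = 101.3 ft³/s
w_3 = (22.7 − 9.6)/2 = 6.55 ft; q_3 = 3.07 × 6.28 × 6.55 = 126.3 ft³/s
w_4 = (24.9 − 14.1)/2 = 5.4 ft; q_4 = 2.03 × 2.55 × 5.4 = 27.95 ft³/s
Stations 1, 5 contribute zero (depth or velocity is 0).
Q = Σ qᵢ = 255.6 ft³/s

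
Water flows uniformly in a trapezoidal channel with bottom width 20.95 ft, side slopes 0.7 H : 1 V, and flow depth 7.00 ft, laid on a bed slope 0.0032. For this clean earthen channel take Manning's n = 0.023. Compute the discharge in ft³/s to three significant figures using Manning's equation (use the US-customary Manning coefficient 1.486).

A = (b + z·y)·y = (20.95 + 0.7×7.00)×7.00 = 181.0 ft²
P = b + 2y√(1+z²) = 20.95 + 2×7.00×√(1+0.7²) = 38.04 ft
R = A/P = 181.0/38.04 = 4.757 ft
Q = (1.486/n)·A·R^(2/3)·S^(1/2) = (1.486/0.023) × 181.0 × 4.757^(2/3) × 0.0032^(1/2) = 1871 ft³/s

1870 ft³/s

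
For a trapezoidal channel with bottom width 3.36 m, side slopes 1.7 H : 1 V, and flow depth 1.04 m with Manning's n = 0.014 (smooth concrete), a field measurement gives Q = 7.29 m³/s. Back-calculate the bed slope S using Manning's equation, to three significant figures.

0.000573

A = (b + z·y)·y = (3.36 + 1.7×1.04)×1.04 = 5.333 m²
P = b + 2y√(1+z²) = 3.36 + 2×1.04×√(1+1.7²) = 7.462 m
R = A/P = 5.333/7.462 = 0.7147 m
S = (Q·n / (1·A·R^(2/3)))² = (7.29×0.014 / (1×5.333×0.7993))² = 0.0005732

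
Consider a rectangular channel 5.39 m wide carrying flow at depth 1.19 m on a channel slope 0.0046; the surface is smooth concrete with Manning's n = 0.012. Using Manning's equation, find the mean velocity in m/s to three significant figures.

4.97 m/s

A = b·y = 5.39 × 1.19 = 6.414 m²
P = b + 2y = 5.39 + 2×1.19 = 7.770 m
R = A/P = 6.414/7.770 = 0.8255 m
Q = (1/n)·A·R^(2/3)·S^(1/2) = (1/0.012) × 6.414 × 0.8255^(2/3) × 0.0046^(1/2) = 31.90 m³/s
V = Q/A = 31.90/6.414 = 4.974 m/s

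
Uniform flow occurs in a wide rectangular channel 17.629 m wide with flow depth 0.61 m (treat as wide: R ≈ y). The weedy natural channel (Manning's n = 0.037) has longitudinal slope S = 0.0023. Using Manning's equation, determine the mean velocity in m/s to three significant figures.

0.932 m/s

A = b·y = 17.629 × 0.61 = 10.75 m²
Wide channel: R ≈ y = 0.61 m
Q = (1/n)·A·R^(2/3)·S^(1/2) = (1/0.037) × 10.75 × 0.6100^(2/3) × 0.0023^(1/2) = 10.03 m³/s
V = Q/A = 10.03/10.75 = 0.9323 m/s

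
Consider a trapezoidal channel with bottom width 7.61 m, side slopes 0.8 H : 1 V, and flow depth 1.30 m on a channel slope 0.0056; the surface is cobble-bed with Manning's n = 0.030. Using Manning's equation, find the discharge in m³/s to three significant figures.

28.6 m³/s

A = (b + z·y)·y = (7.61 + 0.8×1.30)×1.30 = 11.25 m²
P = b + 2y√(1+z²) = 7.61 + 2×1.30×√(1+0.8²) = 10.94 m
R = A/P = 11.25/10.94 = 1.028 m
Q = (1/n)·A·R^(2/3)·S^(1/2) = (1/0.030) × 11.25 × 1.028^(2/3) × 0.0056^(1/2) = 28.57 m³/s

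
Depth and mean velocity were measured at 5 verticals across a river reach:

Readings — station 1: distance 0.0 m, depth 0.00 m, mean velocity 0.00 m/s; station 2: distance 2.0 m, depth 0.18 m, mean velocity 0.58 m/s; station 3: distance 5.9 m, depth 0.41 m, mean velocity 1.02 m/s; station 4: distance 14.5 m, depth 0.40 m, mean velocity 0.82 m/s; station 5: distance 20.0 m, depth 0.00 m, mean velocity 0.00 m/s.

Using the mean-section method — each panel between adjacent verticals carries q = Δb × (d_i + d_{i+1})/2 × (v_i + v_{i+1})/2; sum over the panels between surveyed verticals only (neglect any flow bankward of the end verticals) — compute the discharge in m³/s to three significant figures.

Panel 1-2: Δb = 2 m, d̄ = (0.00+0.18)/2 = 0.09, v̄ = (0.00+0.58)/2 = 0.29 → q = 2×0.09×0.29 = 0.05220 m³/s
Panel 2-3: Δb = 3.9 m, d̄ = (0.18+0.41)/2 = 0.295, v̄ = (0.58+1.02)/2 = 0.8 → q = 3.9×0.295×0.8 = 0.9204 m³/s
Panel 3-4: Δb = 8.6 m, d̄ = (0.41+0.40)/2 = 0.405, v̄ = (1.02+0.82)/2 = 0.92 → q = 8.6×0.405×0.92 = 3.204 m³/s
Panel 4-5: Δb = 5.5 m, d̄ = (0.40+0.00)/2 = 0.2, v̄ = (0.82+0.00)/2 = 0.41 → q = 5.5×0.2×0.41 = 0.4510 m³/s
Q = Σ q = 4.628 m³/s

4.63 m³/s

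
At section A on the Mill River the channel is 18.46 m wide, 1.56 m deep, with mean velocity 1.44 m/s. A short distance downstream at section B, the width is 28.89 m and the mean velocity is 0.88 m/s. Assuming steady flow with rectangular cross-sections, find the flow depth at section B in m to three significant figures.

1.63 m

Q = A₁V₁ = (18.46×1.56) × 1.44 = 41.47 m³/s
d₂ = Q/(b₂ V₂) = 41.47/(28.89×0.88) = 1.631 m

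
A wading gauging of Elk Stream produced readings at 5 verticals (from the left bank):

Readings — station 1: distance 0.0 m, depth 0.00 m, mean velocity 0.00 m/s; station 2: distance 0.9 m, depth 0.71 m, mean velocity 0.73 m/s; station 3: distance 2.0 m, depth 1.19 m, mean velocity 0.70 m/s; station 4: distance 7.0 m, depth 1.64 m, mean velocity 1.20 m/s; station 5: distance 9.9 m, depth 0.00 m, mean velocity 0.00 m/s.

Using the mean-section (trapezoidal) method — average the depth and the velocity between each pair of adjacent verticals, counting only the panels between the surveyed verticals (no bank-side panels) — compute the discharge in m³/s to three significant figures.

Panel 1-2: Δb = 0.9 m, d̄ = (0.00+0.71)/2 = 0.355, v̄ = (0.00+0.73)/2 = 0.365 → q = 0.9×0.355×0.365 = 0.1166 m³/s
Panel 2-3: Δb = 1.1 m, d̄ = (0.71+1.19)/2 = 0.95, v̄ = (0.73+0.70)/2 = 0.715 → q = 1.1×0.95×0.715 = 0.7472 m³/s
Panel 3-4: Δb = 5 m, d̄ = (1.19+1.64)/2 = 1.415, v̄ = (0.70+1.20)/2 = 0.95 → q = 5×1.415×0.95 = 6.721 m³/s
Panel 4-5: Δb = 2.9 m, d̄ = (1.64+0.00)/2 = 0.82, v̄ = (1.20+0.00)/2 = 0.6 → q = 2.9×0.82×0.6 = 1.427 m³/s
Q = Σ q = 9.012 m³/s

9.01 m³/s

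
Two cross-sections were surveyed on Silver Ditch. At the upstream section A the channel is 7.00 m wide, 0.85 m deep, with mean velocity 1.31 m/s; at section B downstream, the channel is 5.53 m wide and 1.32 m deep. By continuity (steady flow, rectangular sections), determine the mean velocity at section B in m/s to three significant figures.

1.07 m/s

Q = A₁V₁ = (7.00×0.85) × 1.31 = 7.795 m³/s
A₂ = 5.53 × 1.32 = 7.300 m²
V₂ = Q/A₂ = 7.795/7.300 = 1.068 m/s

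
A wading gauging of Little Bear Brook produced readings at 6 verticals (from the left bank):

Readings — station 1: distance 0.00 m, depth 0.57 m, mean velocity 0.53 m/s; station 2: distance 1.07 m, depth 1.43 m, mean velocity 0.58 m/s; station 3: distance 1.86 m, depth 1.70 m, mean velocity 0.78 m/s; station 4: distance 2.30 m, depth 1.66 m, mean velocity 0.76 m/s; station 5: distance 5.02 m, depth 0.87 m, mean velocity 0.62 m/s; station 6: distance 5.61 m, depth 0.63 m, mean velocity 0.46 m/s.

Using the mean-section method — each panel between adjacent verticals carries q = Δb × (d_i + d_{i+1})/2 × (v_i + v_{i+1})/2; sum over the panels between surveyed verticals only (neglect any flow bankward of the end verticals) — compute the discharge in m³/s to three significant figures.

Panel 1-2: Δb = 1.07 m, d̄ = (0.57+1.43)/2 = 1, v̄ = (0.53+0.58)/2 = 0.555 → q = 1.07×1×0.555 = 0.5939 m³/s
Panel 2-3: Δb = 0.79 m, d̄ = (1.43+1.70)/2 = 1.565, v̄ = (0.58+0.78)/2 = 0.68 → q = 0.79×1.565×0.68 = 0.8407 m³/s
Panel 3-4: Δb = 0.44 m, d̄ = (1.70+1.66)/2 = 1.68, v̄ = (0.78+0.76)/2 = 0.77 → q = 0.44×1.68×0.77 = 0.5692 m³/s
Panel 4-5: Δb = 2.72 m, d̄ = (1.66+0.87)/2 = 1.265, v̄ = (0.76+0.62)/2 = 0.69 → q = 2.72×1.265×0.69 = 2.374 m³/s
Panel 5-6: Δb = 0.59 m, d̄ = (0.87+0.63)/2 = 0.75, v̄ = (0.62+0.46)/2 = 0.54 → q = 0.59×0.75×0.54 = 0.2390 m³/s
Q = Σ q = 4.617 m³/s

4.62 m³/s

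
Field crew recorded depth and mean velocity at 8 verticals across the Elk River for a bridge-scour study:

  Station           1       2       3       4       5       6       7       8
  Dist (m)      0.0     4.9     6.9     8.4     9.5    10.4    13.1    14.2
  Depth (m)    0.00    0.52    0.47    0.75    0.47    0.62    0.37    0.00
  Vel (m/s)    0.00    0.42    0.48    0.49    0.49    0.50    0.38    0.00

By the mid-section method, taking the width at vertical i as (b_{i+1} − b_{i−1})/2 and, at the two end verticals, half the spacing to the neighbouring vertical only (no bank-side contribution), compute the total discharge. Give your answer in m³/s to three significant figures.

2.68 m³/s

w_2 = (6.9 − 0.0)/2 = 3.45 m; q_2 = 0.42 × 0.52 × 3.45 = 0.7535 m³/s
w_3 = (8.4 − 4.9)/2 = 1.75 m; q_3 = 0.48 × 0.47 × 1.75 = 0.3948 m³/s
w_4 = (9.5 − 6.9)/2 = 1.3 m; q_4 = 0.49 × 0.75 × 1.3 = 0.4778 m³/s
w_5 = (10.4 − 8.4)/2 = 1 m; q_5 = 0.49 × 0.47 × 1 = 0.2303 m³/s
w_6 = (13.1 − 9.5)/2 = 1.8 m; q_6 = 0.50 × 0.62 × 1.8 = 0.5580 m³/s
w_7 = (14.2 − 10.4)/2 = 1.9 m; q_7 = 0.38 × 0.37 × 1.9 = 0.2671 m³/s
Stations 1, 8 contribute zero (depth or velocity is 0).
Q = Σ qᵢ = 2.681 m³/s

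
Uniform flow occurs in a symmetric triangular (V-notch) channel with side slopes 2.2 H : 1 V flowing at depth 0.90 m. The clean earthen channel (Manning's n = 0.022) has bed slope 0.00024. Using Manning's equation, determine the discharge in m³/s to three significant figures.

0.692 m³/s

A = z·y² = 2.2×0.90² = 1.782 m²
P = 2y√(1+z²) = 2×0.90×√(1+2.2²) = 4.350 m
R = A/P = 1.782/4.350 = 0.4097 m
Q = (1/n)·A·R^(2/3)·S^(1/2) = (1/0.022) × 1.782 × 0.4097^(2/3) × 0.00024^(1/2) = 0.6922 m³/s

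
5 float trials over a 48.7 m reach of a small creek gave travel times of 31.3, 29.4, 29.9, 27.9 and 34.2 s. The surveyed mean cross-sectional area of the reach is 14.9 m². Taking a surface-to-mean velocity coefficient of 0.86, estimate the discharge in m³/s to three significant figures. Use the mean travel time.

t̄ = (31.3 + 29.4 + 29.9 + 27.9 + 34.2) / 5 = 30.54 s
v_surface = L / t̄ = 48.7 / 30.54 = 1.595 m/s
v_mean = 0.86 × 1.595 = 1.371 m/s
Q = A × v_mean = 14.9 × 1.371 = 20.43 m³/s

20.4 m³/s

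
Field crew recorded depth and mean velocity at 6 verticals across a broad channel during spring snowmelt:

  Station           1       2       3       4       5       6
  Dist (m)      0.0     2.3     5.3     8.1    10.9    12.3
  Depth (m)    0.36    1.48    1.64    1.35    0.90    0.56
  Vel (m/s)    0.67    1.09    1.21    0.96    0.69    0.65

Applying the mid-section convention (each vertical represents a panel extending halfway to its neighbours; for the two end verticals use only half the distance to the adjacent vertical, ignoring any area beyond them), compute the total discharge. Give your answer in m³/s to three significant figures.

w_1 = (2.3 − 0.0)/2 = 1.15 m; q_1 = 0.67 × 0.36 × 1.15 = 0.2774 m³/s
w_2 = (5.3 − 0.0)/2 = 2.65 m; q_2 = 1.09 × 1.48 × 2.65 = 4.275 m³/s
w_3 = (8.1 − 2.3)/2 = 2.9 m; q_3 = 1.21 × 1.64 × 2.9 = 5.755 m³/s
w_4 = (10.9 − 5.3)/2 = 2.8 m; q_4 = 0.96 × 1.35 × 2.8 = 3.629 m³/s
w_5 = (12.3 − 8.1)/2 = 2.1 m; q_5 = 0.69 × 0.90 × 2.1 = 1.304 m³/s
w_6 = (12.3 − 10.9)/2 = 0.7 m; q_6 = 0.65 × 0.56 × 0.7 = 0.2548 m³/s
Q = Σ qᵢ = 15.49 m³/s

15.5 m³/s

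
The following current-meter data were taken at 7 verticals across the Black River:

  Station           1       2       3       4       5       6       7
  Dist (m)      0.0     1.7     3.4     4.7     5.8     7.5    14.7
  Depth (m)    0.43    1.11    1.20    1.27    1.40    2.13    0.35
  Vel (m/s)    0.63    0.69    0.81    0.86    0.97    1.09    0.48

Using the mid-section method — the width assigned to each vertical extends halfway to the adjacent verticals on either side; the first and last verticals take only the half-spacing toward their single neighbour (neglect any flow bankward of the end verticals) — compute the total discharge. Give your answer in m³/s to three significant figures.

17.1 m³/s

w_1 = (1.7 − 0.0)/2 = 0.85 m; q_1 = 0.63 × 0.43 × 0.85 = 0.2303 m³/s
w_2 = (3.4 − 0.0)/2 = 1.7 m; q_2 = 0.69 × 1.11 × 1.7 = 1.302 m³/s
w_3 = (4.7 − 1.7)/2 = 1.5 m; q_3 = 0.81 × 1.20 × 1.5 = 1.458 m³/s
w_4 = (5.8 − 3.4)/2 = 1.2 m; q_4 = 0.86 × 1.27 × 1.2 = 1.311 m³/s
w_5 = (7.5 − 4.7)/2 = 1.4 m; q_5 = 0.97 × 1.40 × 1.4 = 1.901 m³/s
w_6 = (14.7 − 5.8)/2 = 4.45 m; q_6 = 1.09 × 2.13 × 4.45 = 10.33 m³/s
w_7 = (14.7 − 7.5)/2 = 3.6 m; q_7 = 0.48 × 0.35 × 3.6 = 0.6048 m³/s
Q = Σ qᵢ = 17.14 m³/s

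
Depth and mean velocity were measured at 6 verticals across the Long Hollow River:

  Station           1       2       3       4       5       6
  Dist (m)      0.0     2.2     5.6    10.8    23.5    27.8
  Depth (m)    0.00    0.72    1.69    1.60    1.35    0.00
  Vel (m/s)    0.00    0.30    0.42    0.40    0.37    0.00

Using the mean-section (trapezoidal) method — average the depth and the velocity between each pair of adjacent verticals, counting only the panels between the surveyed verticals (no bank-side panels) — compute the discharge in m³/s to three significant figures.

Panel 1-2: Δb = 2.2 m, d̄ = (0.00+0.72)/2 = 0.36, v̄ = (0.00+0.30)/2 = 0.15 → q = 2.2×0.36×0.15 = 0.1188 m³/s
Panel 2-3: Δb = 3.4 m, d̄ = (0.72+1.69)/2 = 1.205, v̄ = (0.30+0.42)/2 = 0.36 → q = 3.4×1.205×0.36 = 1.475 m³/s
Panel 3-4: Δb = 5.2 m, d̄ = (1.69+1.60)/2 = 1.645, v̄ = (0.42+0.40)/2 = 0.41 → q = 5.2×1.645×0.41 = 3.507 m³/s
Panel 4-5: Δb = 12.7 m, d̄ = (1.60+1.35)/2 = 1.475, v̄ = (0.40+0.37)/2 = 0.385 → q = 12.7×1.475×0.385 = 7.212 m³/s
Panel 5-6: Δb = 4.3 m, d̄ = (1.35+0.00)/2 = 0.675, v̄ = (0.37+0.00)/2 = 0.185 → q = 4.3×0.675×0.185 = 0.5370 m³/s
Q = Σ q = 12.85 m³/s

12.8 m³/s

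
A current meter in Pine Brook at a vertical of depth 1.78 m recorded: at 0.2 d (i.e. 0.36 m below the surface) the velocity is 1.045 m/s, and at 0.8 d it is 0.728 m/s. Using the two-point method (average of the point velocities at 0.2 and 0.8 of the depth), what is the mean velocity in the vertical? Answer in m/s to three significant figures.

0.887 m/s

v̄ = (1.045 + 0.728) / 2 = 0.8865 m/s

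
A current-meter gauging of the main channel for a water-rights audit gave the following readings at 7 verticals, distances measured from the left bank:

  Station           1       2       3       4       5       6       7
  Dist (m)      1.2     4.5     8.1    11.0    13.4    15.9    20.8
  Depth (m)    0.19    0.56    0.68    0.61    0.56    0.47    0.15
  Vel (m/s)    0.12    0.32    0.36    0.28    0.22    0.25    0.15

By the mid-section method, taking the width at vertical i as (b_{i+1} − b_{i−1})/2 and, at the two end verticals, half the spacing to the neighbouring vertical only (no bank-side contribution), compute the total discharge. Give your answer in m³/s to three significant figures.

w_1 = (4.5 − 1.2)/2 = 1.65 m; q_1 = 0.12 × 0.19 × 1.65 = 0.03762 m³/s
w_2 = (8.1 − 1.2)/2 = 3.45 m; q_2 = 0.32 × 0.56 × 3.45 = 0.6182 m³/s
w_3 = (11.0 − 4.5)/2 = 3.25 m; q_3 = 0.36 × 0.68 × 3.25 = 0.7956 m³/s
w_4 = (13.4 − 8.1)/2 = 2.65 m; q_4 = 0.28 × 0.61 × 2.65 = 0.4526 m³/s
w_5 = (15.9 − 11.0)/2 = 2.45 m; q_5 = 0.22 × 0.56 × 2.45 = 0.3018 m³/s
w_6 = (20.8 − 13.4)/2 = 3.7 m; q_6 = 0.25 × 0.47 × 3.7 = 0.4348 m³/s
w_7 = (20.8 − 15.9)/2 = 2.45 m; q_7 = 0.15 × 0.15 × 2.45 = 0.05513 m³/s
Q = Σ qᵢ = 2.696 m³/s

2.70 m³/s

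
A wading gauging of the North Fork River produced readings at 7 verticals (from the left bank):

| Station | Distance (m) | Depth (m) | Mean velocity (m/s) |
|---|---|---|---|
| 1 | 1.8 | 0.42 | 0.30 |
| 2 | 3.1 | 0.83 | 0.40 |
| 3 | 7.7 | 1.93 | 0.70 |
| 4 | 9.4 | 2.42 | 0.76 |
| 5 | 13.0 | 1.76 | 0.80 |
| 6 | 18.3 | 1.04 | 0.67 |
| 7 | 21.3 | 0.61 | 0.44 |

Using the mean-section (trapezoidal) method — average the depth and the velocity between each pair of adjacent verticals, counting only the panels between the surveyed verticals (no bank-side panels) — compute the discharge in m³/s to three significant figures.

19.2 m³/s

Panel 1-2: Δb = 1.3 m, d̄ = (0.42+0.83)/2 = 0.625, v̄ = (0.30+0.40)/2 = 0.35 → q = 1.3×0.625×0.35 = 0.2844 m³/s
Panel 2-3: Δb = 4.6 m, d̄ = (0.83+1.93)/2 = 1.38, v̄ = (0.40+0.70)/2 = 0.55 → q = 4.6×1.38×0.55 = 3.491 m³/s
Panel 3-4: Δb = 1.7 m, d̄ = (1.93+2.42)/2 = 2.175, v̄ = (0.70+0.76)/2 = 0.73 → q = 1.7×2.175×0.73 = 2.699 m³/s
Panel 4-5: Δb = 3.6 m, d̄ = (2.42+1.76)/2 = 2.09, v̄ = (0.76+0.80)/2 = 0.78 → q = 3.6×2.09×0.78 = 5.869 m³/s
Panel 5-6: Δb = 5.3 m, d̄ = (1.76+1.04)/2 = 1.4, v̄ = (0.80+0.67)/2 = 0.735 → q = 5.3×1.4×0.735 = 5.454 m³/s
Panel 6-7: Δb = 3 m, d̄ = (1.04+0.61)/2 = 0.825, v̄ = (0.67+0.44)/2 = 0.555 → q = 3×0.825×0.555 = 1.374 m³/s
Q = Σ q = 19.17 m³/s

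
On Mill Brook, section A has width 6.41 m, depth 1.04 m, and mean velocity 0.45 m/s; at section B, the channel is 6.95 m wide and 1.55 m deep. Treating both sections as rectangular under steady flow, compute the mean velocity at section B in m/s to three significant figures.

Q = A₁V₁ = (6.41×1.04) × 0.45 = 3.000 m³/s
A₂ = 6.95 × 1.55 = 10.77 m²
V₂ = Q/A₂ = 3.000/10.77 = 0.2785 m/s

0.278 m/s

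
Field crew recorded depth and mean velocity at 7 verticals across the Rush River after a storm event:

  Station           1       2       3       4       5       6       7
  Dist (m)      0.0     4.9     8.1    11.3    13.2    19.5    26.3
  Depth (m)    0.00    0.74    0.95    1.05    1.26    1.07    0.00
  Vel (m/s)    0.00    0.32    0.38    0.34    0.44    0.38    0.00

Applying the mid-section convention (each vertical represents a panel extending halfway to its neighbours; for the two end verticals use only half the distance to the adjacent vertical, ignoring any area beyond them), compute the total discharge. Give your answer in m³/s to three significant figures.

7.96 m³/s

w_2 = (8.1 − 0.0)/2 = 4.05 m; q_2 = 0.32 × 0.74 × 4.05 = 0.9590 m³/s
w_3 = (11.3 − 4.9)/2 = 3.2 m; q_3 = 0.38 × 0.95 × 3.2 = 1.155 m³/s
w_4 = (13.2 − 8.1)/2 = 2.55 m; q_4 = 0.34 × 1.05 × 2.55 = 0.9104 m³/s
w_5 = (19.5 − 11.3)/2 = 4.1 m; q_5 = 0.44 × 1.26 × 4.1 = 2.273 m³/s
w_6 = (26.3 − 13.2)/2 = 6.55 m; q_6 = 0.38 × 1.07 × 6.55 = 2.663 m³/s
Stations 1, 7 contribute zero (depth or velocity is 0).
Q = Σ qᵢ = 7.961 m³/s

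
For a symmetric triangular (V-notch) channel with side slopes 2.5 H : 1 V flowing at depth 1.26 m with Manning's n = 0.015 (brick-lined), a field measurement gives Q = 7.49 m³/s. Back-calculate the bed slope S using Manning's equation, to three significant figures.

A = z·y² = 2.5×1.26² = 3.969 m²
P = 2y√(1+z²) = 2×1.26×√(1+2.5²) = 6.785 m
R = A/P = 3.969/6.785 = 0.5849 m
S = (Q·n / (1·A·R^(2/3)))² = (7.49×0.015 / (1×3.969×0.6994))² = 0.001638

0.00164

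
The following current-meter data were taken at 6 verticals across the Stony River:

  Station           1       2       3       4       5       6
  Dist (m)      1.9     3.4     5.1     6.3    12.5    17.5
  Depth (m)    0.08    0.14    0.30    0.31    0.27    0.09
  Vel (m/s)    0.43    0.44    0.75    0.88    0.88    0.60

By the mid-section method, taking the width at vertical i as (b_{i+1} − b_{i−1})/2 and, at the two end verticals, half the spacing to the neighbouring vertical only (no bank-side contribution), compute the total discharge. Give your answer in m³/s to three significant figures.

2.93 m³/s

w_1 = (3.4 − 1.9)/2 = 0.75 m; q_1 = 0.43 × 0.08 × 0.75 = 0.02580 m³/s
w_2 = (5.1 − 1.9)/2 = 1.6 m; q_2 = 0.44 × 0.14 × 1.6 = 0.09856 m³/s
w_3 = (6.3 − 3.4)/2 = 1.45 m; q_3 = 0.75 × 0.30 × 1.45 = 0.3263 m³/s
w_4 = (12.5 − 5.1)/2 = 3.7 m; q_4 = 0.88 × 0.31 × 3.7 = 1.009 m³/s
w_5 = (17.5 − 6.3)/2 = 5.6 m; q_5 = 0.88 × 0.27 × 5.6 = 1.331 m³/s
w_6 = (17.5 − 12.5)/2 = 2.5 m; q_6 = 0.60 × 0.09 × 2.5 = 0.1350 m³/s
Q = Σ qᵢ = 2.926 m³/s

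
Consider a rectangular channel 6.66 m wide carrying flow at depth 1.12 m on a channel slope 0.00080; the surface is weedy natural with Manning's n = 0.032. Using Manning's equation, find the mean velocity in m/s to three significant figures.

0.786 m/s

A = b·y = 6.66 × 1.12 = 7.459 m²
P = b + 2y = 6.66 + 2×1.12 = 8.900 m
R = A/P = 7.459/8.900 = 0.8381 m
Q = (1/n)·A·R^(2/3)·S^(1/2) = (1/0.032) × 7.459 × 0.8381^(2/3) × 0.00080^(1/2) = 5.861 m³/s
V = Q/A = 5.861/7.459 = 0.7857 m/s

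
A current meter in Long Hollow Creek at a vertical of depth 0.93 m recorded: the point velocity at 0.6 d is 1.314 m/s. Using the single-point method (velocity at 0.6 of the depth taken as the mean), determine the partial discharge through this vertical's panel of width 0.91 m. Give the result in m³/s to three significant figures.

1.11 m³/s

v̄ = v₀.₆ = 1.314 m/s
q = v̄ × d × w = 1.314 × 0.93 × 0.91 = 1.112 m³/s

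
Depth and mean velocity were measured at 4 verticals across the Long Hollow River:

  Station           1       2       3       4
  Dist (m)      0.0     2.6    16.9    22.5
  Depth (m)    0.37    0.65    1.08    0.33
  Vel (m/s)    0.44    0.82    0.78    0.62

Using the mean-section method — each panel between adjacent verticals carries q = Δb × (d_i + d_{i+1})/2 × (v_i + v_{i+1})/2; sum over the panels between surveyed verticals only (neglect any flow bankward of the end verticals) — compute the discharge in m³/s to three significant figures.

13.5 m³/s

Panel 1-2: Δb = 2.6 m, d̄ = (0.37+0.65)/2 = 0.51, v̄ = (0.44+0.82)/2 = 0.63 → q = 2.6×0.51×0.63 = 0.8354 m³/s
Panel 2-3: Δb = 14.3 m, d̄ = (0.65+1.08)/2 = 0.865, v̄ = (0.82+0.78)/2 = 0.8 → q = 14.3×0.865×0.8 = 9.896 m³/s
Panel 3-4: Δb = 5.6 m, d̄ = (1.08+0.33)/2 = 0.705, v̄ = (0.78+0.62)/2 = 0.7 → q = 5.6×0.705×0.7 = 2.764 m³/s
Q = Σ q = 13.49 m³/s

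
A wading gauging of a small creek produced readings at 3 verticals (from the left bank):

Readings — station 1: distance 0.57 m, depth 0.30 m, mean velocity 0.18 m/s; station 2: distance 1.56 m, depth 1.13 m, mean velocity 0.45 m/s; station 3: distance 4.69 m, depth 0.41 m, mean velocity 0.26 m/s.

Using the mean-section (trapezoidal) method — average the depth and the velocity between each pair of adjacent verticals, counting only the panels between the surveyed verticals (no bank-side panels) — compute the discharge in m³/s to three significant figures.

Panel 1-2: Δb = 0.99 m, d̄ = (0.30+1.13)/2 = 0.715, v̄ = (0.18+0.45)/2 = 0.315 → q = 0.99×0.715×0.315 = 0.2230 m³/s
Panel 2-3: Δb = 3.13 m, d̄ = (1.13+0.41)/2 = 0.77, v̄ = (0.45+0.26)/2 = 0.355 → q = 3.13×0.77×0.355 = 0.8556 m³/s
Q = Σ q = 1.079 m³/s

1.08 m³/s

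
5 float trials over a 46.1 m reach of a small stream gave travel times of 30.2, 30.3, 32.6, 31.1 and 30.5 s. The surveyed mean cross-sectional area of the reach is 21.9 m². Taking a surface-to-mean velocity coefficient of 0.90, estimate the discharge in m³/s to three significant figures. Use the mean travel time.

t̄ = (30.2 + 30.3 + 32.6 + 31.1 + 30.5) / 5 = 30.94 s
v_surface = L / t̄ = 46.1 / 30.94 = 1.490 m/s
v_mean = 0.90 × 1.490 = 1.341 m/s
Q = A × v_mean = 21.9 × 1.341 = 29.37 m³/s

29.4 m³/s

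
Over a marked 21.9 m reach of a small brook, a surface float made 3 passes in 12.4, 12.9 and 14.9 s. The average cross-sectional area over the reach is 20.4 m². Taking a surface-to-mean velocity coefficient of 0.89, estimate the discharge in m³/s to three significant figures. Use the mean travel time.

29.7 m³/s

t̄ = (12.4 + 12.9 + 14.9) / 3 = 13.4 s
v_surface = L / t̄ = 21.9 / 13.4 = 1.634 m/s
v_mean = 0.89 × 1.634 = 1.455 m/s
Q = A × v_mean = 20.4 × 1.455 = 29.67 m³/s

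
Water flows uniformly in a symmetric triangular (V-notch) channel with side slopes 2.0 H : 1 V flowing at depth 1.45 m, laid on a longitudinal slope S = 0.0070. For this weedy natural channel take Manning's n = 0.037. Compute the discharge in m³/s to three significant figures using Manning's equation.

7.12 m³/s

A = z·y² = 2.0×1.45² = 4.205 m²
P = 2y√(1+z²) = 2×1.45×√(1+2.0²) = 6.485 m
R = A/P = 4.205/6.485 = 0.6485 m
Q = (1/n)·A·R^(2/3)·S^(1/2) = (1/0.037) × 4.205 × 0.6485^(2/3) × 0.0070^(1/2) = 7.124 m³/s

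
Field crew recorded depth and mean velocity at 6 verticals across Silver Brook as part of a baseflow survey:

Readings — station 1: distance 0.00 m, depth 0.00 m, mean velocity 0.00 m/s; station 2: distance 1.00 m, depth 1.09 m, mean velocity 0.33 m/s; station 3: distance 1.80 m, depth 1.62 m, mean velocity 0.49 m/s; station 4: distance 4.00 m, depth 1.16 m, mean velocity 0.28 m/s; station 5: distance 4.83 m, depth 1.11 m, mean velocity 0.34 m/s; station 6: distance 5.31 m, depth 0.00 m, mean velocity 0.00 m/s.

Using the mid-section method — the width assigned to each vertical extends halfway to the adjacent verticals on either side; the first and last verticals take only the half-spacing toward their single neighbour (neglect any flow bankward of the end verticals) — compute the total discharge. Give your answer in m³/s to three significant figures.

w_2 = (1.80 − 0.00)/2 = 0.9 m; q_2 = 0.33 × 1.09 × 0.9 = 0.3237 m³/s
w_3 = (4.00 − 1.00)/2 = 1.5 m; q_3 = 0.49 × 1.62 × 1.5 = 1.191 m³/s
w_4 = (4.83 − 1.80)/2 = 1.515 m; q_4 = 0.28 × 1.16 × 1.515 = 0.4921 m³/s
w_5 = (5.31 − 4.00)/2 = 0.655 m; q_5 = 0.34 × 1.11 × 0.655 = 0.2472 m³/s
Stations 1, 6 contribute zero (depth or velocity is 0).
Q = Σ qᵢ = 2.254 m³/s

2.25 m³/s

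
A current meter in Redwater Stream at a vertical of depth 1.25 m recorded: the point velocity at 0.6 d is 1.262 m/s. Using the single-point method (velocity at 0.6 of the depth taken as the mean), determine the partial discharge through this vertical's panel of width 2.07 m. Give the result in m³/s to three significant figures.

v̄ = v₀.₆ = 1.262 m/s
q = v̄ × d × w = 1.262 × 1.25 × 2.07 = 3.265 m³/s

3.27 m³/s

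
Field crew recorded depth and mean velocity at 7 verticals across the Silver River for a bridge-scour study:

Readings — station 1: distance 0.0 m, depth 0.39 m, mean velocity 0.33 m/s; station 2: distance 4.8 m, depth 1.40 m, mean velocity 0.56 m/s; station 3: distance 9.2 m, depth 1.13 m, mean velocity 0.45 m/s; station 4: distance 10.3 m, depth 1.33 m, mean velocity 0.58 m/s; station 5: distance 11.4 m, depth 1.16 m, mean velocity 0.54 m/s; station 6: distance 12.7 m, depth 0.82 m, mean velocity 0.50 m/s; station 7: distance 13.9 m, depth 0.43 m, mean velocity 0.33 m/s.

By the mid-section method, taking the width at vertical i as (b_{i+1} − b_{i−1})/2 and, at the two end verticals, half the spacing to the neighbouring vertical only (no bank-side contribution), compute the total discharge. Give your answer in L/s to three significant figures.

7510 L/s

w_1 = (4.8 − 0.0)/2 = 2.4 m; q_1 = 0.33 × 0.39 × 2.4 = 0.3089 m³/s
w_2 = (9.2 − 0.0)/2 = 4.6 m; q_2 = 0.56 × 1.40 × 4.6 = 3.606 m³/s
w_3 = (10.3 − 4.8)/2 = 2.75 m; q_3 = 0.45 × 1.13 × 2.75 = 1.398 m³/s
w_4 = (11.4 − 9.2)/2 = 1.1 m; q_4 = 0.58 × 1.33 × 1.1 = 0.8485 m³/s
w_5 = (12.7 − 10.3)/2 = 1.2 m; q_5 = 0.54 × 1.16 × 1.2 = 0.7517 m³/s
w_6 = (13.9 − 11.4)/2 = 1.25 m; q_6 = 0.50 × 0.82 × 1.25 = 0.5125 m³/s
w_7 = (13.9 − 12.7)/2 = 0.6 m; q_7 = 0.33 × 0.43 × 0.6 = 0.08514 m³/s
Q = Σ qᵢ = 7.512 m³/s
= 7.512 × 1000 = 7512 L/s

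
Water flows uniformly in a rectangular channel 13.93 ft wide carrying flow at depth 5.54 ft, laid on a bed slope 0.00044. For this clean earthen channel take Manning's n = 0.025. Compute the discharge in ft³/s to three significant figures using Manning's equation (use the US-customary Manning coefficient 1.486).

204 ft³/s

A = b·y = 13.93 × 5.54 = 77.17 ft²
P = b + 2y = 13.93 + 2×5.54 = 25.01 ft
R = A/P = 77.17/25.01 = 3.086 ft
Q = (1.486/n)·A·R^(2/3)·S^(1/2) = (1.486/0.025) × 77.17 × 3.086^(2/3) × 0.00044^(1/2) = 203.9 ft³/s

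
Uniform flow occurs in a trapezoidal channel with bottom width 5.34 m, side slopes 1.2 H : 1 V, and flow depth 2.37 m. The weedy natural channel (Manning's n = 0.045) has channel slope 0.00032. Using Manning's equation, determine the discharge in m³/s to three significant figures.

10.2 m³/s

A = (b + z·y)·y = (5.34 + 1.2×2.37)×2.37 = 19.40 m²
P = b + 2y√(1+z²) = 5.34 + 2×2.37×√(1+1.2²) = 12.74 m
R = A/P = 19.40/12.74 = 1.522 m
Q = (1/n)·A·R^(2/3)·S^(1/2) = (1/0.045) × 19.40 × 1.522^(2/3) × 0.00032^(1/2) = 10.20 m³/s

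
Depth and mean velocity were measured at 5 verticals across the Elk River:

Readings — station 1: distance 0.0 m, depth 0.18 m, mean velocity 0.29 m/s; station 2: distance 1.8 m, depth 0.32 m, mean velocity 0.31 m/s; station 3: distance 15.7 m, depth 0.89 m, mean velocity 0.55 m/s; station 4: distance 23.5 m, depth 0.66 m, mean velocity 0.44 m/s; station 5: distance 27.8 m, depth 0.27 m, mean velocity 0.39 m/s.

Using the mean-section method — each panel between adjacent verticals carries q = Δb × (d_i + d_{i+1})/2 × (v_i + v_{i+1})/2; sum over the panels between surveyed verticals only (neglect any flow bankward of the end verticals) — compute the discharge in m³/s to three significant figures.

Panel 1-2: Δb = 1.8 m, d̄ = (0.18+0.32)/2 = 0.25, v̄ = (0.29+0.31)/2 = 0.3 → q = 1.8×0.25×0.3 = 0.1350 m³/s
Panel 2-3: Δb = 13.9 m, d̄ = (0.32+0.89)/2 = 0.605, v̄ = (0.31+0.55)/2 = 0.43 → q = 13.9×0.605×0.43 = 3.616 m³/s
Panel 3-4: Δb = 7.8 m, d̄ = (0.89+0.66)/2 = 0.775, v̄ = (0.55+0.44)/2 = 0.495 → q = 7.8×0.775×0.495 = 2.992 m³/s
Panel 4-5: Δb = 4.3 m, d̄ = (0.66+0.27)/2 = 0.465, v̄ = (0.44+0.39)/2 = 0.415 → q = 4.3×0.465×0.415 = 0.8298 m³/s
Q = Σ q = 7.573 m³/s

7.57 m³/s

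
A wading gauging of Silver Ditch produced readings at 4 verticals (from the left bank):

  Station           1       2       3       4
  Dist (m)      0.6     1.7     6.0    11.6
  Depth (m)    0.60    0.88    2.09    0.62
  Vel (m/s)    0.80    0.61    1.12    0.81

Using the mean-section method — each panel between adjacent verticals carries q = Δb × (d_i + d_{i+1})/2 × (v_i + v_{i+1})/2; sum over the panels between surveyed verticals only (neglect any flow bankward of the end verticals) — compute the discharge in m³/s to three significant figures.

Panel 1-2: Δb = 1.1 m, d̄ = (0.60+0.88)/2 = 0.74, v̄ = (0.80+0.61)/2 = 0.705 → q = 1.1×0.74×0.705 = 0.5739 m³/s
Panel 2-3: Δb = 4.3 m, d̄ = (0.88+2.09)/2 = 1.485, v̄ = (0.61+1.12)/2 = 0.865 → q = 4.3×1.485×0.865 = 5.523 m³/s
Panel 3-4: Δb = 5.6 m, d̄ = (2.09+0.62)/2 = 1.355, v̄ = (1.12+0.81)/2 = 0.965 → q = 5.6×1.355×0.965 = 7.322 m³/s
Q = Σ q = 13.42 m³/s

13.4 m³/s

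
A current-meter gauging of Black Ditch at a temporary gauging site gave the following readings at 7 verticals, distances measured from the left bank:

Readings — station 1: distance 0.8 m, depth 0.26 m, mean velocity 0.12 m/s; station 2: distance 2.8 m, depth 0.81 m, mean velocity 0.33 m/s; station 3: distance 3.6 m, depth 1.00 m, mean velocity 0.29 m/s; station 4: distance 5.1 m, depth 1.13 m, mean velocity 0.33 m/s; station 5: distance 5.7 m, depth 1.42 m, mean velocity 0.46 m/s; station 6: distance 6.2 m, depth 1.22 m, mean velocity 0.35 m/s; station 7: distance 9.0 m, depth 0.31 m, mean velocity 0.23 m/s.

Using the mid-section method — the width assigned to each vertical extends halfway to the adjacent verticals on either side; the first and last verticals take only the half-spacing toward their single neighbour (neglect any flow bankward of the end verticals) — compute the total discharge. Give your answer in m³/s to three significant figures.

2.29 m³/s

w_1 = (2.8 − 0.8)/2 = 1 m; q_1 = 0.12 × 0.26 × 1 = 0.03120 m³/s
w_2 = (3.6 − 0.8)/2 = 1.4 m; q_2 = 0.33 × 0.81 × 1.4 = 0.3742 m³/s
w_3 = (5.1 − 2.8)/2 = 1.15 m; q_3 = 0.29 × 1.00 × 1.15 = 0.3335 m³/s
w_4 = (5.7 − 3.6)/2 = 1.05 m; q_4 = 0.33 × 1.13 × 1.05 = 0.3915 m³/s
w_5 = (6.2 − 5.1)/2 = 0.55 m; q_5 = 0.46 × 1.42 × 0.55 = 0.3593 m³/s
w_6 = (9.0 − 5.7)/2 = 1.65 m; q_6 = 0.35 × 1.22 × 1.65 = 0.7046 m³/s
w_7 = (9.0 − 6.2)/2 = 1.4 m; q_7 = 0.23 × 0.31 × 1.4 = 0.09982 m³/s
Q = Σ qᵢ = 2.294 m³/s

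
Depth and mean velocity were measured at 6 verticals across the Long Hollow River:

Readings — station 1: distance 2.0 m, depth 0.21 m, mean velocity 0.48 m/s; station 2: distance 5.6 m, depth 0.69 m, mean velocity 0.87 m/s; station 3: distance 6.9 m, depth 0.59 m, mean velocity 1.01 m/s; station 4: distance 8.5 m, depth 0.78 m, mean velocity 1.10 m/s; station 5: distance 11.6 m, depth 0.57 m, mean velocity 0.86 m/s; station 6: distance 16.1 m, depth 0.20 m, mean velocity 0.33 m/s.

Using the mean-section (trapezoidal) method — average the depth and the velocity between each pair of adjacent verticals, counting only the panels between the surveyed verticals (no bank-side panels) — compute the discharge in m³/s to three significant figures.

6.11 m³/s

Panel 1-2: Δb = 3.6 m, d̄ = (0.21+0.69)/2 = 0.45, v̄ = (0.48+0.87)/2 = 0.675 → q = 3.6×0.45×0.675 = 1.094 m³/s
Panel 2-3: Δb = 1.3 m, d̄ = (0.69+0.59)/2 = 0.64, v̄ = (0.87+1.01)/2 = 0.94 → q = 1.3×0.64×0.94 = 0.7821 m³/s
Panel 3-4: Δb = 1.6 m, d̄ = (0.59+0.78)/2 = 0.685, v̄ = (1.01+1.10)/2 = 1.055 → q = 1.6×0.685×1.055 = 1.156 m³/s
Panel 4-5: Δb = 3.1 m, d̄ = (0.78+0.57)/2 = 0.675, v̄ = (1.10+0.86)/2 = 0.98 → q = 3.1×0.675×0.98 = 2.051 m³/s
Panel 5-6: Δb = 4.5 m, d̄ = (0.57+0.20)/2 = 0.385, v̄ = (0.86+0.33)/2 = 0.595 → q = 4.5×0.385×0.595 = 1.031 m³/s
Q = Σ q = 6.113 m³/s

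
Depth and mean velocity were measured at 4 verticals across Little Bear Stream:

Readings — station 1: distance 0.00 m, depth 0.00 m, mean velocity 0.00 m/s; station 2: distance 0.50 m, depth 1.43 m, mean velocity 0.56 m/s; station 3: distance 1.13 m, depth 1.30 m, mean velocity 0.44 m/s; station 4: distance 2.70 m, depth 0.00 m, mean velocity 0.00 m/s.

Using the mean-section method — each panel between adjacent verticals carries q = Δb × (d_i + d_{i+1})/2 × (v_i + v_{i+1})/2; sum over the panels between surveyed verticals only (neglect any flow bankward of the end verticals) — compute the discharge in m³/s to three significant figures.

Panel 1-2: Δb = 0.5 m, d̄ = (0.00+1.43)/2 = 0.715, v̄ = (0.00+0.56)/2 = 0.28 → q = 0.5×0.715×0.28 = 0.1001 m³/s
Panel 2-3: Δb = 0.63 m, d̄ = (1.43+1.30)/2 = 1.365, v̄ = (0.56+0.44)/2 = 0.5 → q = 0.63×1.365×0.5 = 0.4300 m³/s
Panel 3-4: Δb = 1.57 m, d̄ = (1.30+0.00)/2 = 0.65, v̄ = (0.44+0.00)/2 = 0.22 → q = 1.57×0.65×0.22 = 0.2245 m³/s
Q = Σ q = 0.7546 m³/s

0.755 m³/s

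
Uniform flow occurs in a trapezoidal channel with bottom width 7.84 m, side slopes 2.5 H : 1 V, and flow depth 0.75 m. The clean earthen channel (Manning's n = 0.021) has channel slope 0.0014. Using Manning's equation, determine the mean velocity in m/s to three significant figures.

1.29 m/s

A = (b + z·y)·y = (7.84 + 2.5×0.75)×0.75 = 7.286 m²
P = b + 2y√(1+z²) = 7.84 + 2×0.75×√(1+2.5²) = 11.88 m
R = A/P = 7.286/11.88 = 0.6134 m
Q = (1/n)·A·R^(2/3)·S^(1/2) = (1/0.021) × 7.286 × 0.6134^(2/3) × 0.0014^(1/2) = 9.372 m³/s
V = Q/A = 9.372/7.286 = 1.286 m/s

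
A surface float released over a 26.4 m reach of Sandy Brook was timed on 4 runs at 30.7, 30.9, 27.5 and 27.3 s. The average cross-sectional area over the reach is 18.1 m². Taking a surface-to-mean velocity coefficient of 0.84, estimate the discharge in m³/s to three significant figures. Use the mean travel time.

13.8 m³/s

t̄ = (30.7 + 30.9 + 27.5 + 27.3) / 4 = 29.1 s
v_surface = L / t̄ = 26.4 / 29.1 = 0.9072 m/s
v_mean = 0.84 × 0.9072 = 0.7621 m/s
Q = A × v_mean = 18.1 × 0.7621 = 13.79 m³/s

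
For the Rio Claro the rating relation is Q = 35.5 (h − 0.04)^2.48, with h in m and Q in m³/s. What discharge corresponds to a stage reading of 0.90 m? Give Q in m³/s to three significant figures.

Q = 35.5 × (0.90 − 0.04)^2.48 = 35.5 × 0.86^2.48 = 24.42 m³/s

24.4 m³/s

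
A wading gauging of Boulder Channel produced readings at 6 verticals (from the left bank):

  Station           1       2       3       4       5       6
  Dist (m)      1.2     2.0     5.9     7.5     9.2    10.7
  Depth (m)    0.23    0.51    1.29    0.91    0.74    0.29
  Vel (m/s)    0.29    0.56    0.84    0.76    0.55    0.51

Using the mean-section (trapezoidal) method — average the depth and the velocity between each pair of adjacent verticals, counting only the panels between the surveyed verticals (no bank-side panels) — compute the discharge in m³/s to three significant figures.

5.32 m³/s

Panel 1-2: Δb = 0.8 m, d̄ = (0.23+0.51)/2 = 0.37, v̄ = (0.29+0.56)/2 = 0.425 → q = 0.8×0.37×0.425 = 0.1258 m³/s
Panel 2-3: Δb = 3.9 m, d̄ = (0.51+1.29)/2 = 0.9, v̄ = (0.56+0.84)/2 = 0.7 → q = 3.9×0.9×0.7 = 2.457 m³/s
Panel 3-4: Δb = 1.6 m, d̄ = (1.29+0.91)/2 = 1.1, v̄ = (0.84+0.76)/2 = 0.8 → q = 1.6×1.1×0.8 = 1.408 m³/s
Panel 4-5: Δb = 1.7 m, d̄ = (0.91+0.74)/2 = 0.825, v̄ = (0.76+0.55)/2 = 0.655 → q = 1.7×0.825×0.655 = 0.9186 m³/s
Panel 5-6: Δb = 1.5 m, d̄ = (0.74+0.29)/2 = 0.515, v̄ = (0.55+0.51)/2 = 0.53 → q = 1.5×0.515×0.53 = 0.4094 m³/s
Q = Σ q = 5.319 m³/s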